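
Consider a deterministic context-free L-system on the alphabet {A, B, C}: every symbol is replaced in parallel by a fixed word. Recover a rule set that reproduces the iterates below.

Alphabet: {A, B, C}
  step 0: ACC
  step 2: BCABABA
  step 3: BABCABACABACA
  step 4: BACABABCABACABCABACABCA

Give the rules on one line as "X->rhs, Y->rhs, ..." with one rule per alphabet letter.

  step 3 ⇒ step 4: BABCABACABACA ⇒ BA·CA·BA·B·CA·BA·CA·B·CA·BA·CA·B·CA
    A ↦ CA
    B ↦ BA
    C ↦ B

A->CA, B->BA, C->B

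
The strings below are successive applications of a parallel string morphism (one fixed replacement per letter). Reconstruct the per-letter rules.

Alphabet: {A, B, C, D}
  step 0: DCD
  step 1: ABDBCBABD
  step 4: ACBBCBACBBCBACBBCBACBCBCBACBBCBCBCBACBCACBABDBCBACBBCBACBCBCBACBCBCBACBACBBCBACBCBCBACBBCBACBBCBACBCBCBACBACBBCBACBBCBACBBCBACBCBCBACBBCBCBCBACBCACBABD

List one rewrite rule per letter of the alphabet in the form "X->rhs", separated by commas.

  step 0 ⇒ step 1: DCD ⇒ ABD·BCB·ABD
    C ↦ BCB
    D ↦ ABD
    A ↦ C  (constrained at step 1)
    B ↦ ACB  (constrained at step 1)

A->C, B->ACB, C->BCB, D->ABD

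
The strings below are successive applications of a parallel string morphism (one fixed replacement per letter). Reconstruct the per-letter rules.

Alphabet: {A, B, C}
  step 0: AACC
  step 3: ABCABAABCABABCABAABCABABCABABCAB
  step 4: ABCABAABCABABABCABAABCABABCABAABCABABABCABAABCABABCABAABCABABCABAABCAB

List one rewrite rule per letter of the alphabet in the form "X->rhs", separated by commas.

  step 3 ⇒ step 4: ABCABAABCABABCABAABCABABCABABCAB ⇒ AB·CAB·A·AB·CAB·AB·AB·CAB·A·AB·CAB·AB·CAB·A·AB·CAB·AB·AB·CAB·A·AB·CAB·AB·CAB·A·AB·CAB·AB·CAB·A·AB·CAB
    A ↦ AB
    B ↦ CAB
    C ↦ A

A->AB, B->CAB, C->A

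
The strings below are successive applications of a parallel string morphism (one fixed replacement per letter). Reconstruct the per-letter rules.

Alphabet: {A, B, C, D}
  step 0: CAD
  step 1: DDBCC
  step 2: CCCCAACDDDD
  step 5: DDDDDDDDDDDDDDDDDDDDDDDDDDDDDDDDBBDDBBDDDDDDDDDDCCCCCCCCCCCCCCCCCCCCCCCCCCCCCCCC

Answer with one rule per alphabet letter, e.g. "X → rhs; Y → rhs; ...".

  step 1 ⇒ step 2: DDBCC ⇒ CC·CC·AAC·DD·DD
    B ↦ AAC
    C ↦ DD
    D ↦ CC
  step 0 ⇒ step 1: CAD ⇒ DD·B·CC
    A ↦ B

A->B, B->AAC, C->DD, D->CC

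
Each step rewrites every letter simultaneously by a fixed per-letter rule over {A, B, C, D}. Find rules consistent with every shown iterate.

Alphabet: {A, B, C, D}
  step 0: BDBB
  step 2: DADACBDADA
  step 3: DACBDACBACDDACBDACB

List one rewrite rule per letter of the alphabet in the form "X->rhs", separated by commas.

  step 2 ⇒ step 3: DADACBDADA ⇒ DA·CB·DA·CB·AC·D·DA·CB·DA·CB
    A ↦ CB
    B ↦ D
    C ↦ AC
    D ↦ DA

A->CB, B->D, C->AC, D->DA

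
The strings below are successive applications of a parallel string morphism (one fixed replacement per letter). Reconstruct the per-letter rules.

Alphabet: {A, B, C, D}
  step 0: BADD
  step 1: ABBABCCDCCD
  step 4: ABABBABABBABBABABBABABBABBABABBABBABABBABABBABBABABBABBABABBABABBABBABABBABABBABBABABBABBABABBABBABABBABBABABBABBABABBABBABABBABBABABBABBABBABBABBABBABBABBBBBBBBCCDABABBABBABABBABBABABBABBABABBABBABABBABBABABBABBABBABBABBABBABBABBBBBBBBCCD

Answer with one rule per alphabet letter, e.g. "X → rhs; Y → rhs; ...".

A->AB, B->ABB, C->BBB, D->CCD

  step 0 ⇒ step 1: BADD ⇒ ABB·AB·CCD·CCD
    A ↦ AB
    B ↦ ABB
    D ↦ CCD
    C ↦ BBB  (constrained at step 1)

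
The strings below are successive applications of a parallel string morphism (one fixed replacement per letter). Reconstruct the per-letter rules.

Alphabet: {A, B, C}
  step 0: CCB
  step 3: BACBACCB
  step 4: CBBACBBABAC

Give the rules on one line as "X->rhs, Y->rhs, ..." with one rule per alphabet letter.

  step 3 ⇒ step 4: BACBACCB ⇒ C·B·BA·C·B·BA·BA·C
    A ↦ B
    B ↦ C
    C ↦ BA

A->B, B->C, C->BA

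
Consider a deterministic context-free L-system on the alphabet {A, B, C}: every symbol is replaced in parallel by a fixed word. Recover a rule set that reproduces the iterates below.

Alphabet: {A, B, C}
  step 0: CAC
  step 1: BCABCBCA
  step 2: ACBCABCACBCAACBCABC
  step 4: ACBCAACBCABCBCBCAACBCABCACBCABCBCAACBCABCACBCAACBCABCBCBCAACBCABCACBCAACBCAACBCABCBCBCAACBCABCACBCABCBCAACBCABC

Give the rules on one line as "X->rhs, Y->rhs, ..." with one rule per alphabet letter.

A->BC, B->AC, C->BCA

  step 1 ⇒ step 2: BCABCBCA ⇒ AC·BCA·BC·AC·BCA·AC·BCA·BC
    A ↦ BC
    B ↦ AC
    C ↦ BCA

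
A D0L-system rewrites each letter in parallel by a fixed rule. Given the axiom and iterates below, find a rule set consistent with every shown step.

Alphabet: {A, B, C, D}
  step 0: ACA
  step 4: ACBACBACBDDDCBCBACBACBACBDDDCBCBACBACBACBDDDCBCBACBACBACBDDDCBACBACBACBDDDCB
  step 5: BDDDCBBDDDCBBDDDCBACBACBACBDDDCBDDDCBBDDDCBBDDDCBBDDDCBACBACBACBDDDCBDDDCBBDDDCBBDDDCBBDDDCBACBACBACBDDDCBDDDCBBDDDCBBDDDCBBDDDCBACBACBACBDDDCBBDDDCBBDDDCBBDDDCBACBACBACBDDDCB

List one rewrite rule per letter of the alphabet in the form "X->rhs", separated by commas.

  step 4 ⇒ step 5: ACBACBACBDDDCBCBACBACBACBDDDCBCBACBACBACBDDDCBCBACBACBACBDDDCBACBACBACBDDDCB ⇒ B·DDD·CB·B·DDD·CB·B·DDD·CB·ACB·ACB·ACB·DDD·CB·DDD·CB·B·DDD·CB·B·DDD·CB·B·DDD·CB·ACB·ACB·ACB·DDD·CB·DDD·CB·B·DDD·CB·B·DDD·CB·B·DDD·CB·ACB·ACB·ACB·DDD·CB·DDD·CB·B·DDD·CB·B·DDD·CB·B·DDD·CB·ACB·ACB·ACB·DDD·CB·B·DDD·CB·B·DDD·CB·B·DDD·CB·ACB·ACB·ACB·DDD·CB
    A ↦ B
    B ↦ CB
    C ↦ DDD
    D ↦ ACB

A->B, B->CB, C->DDD, D->ACB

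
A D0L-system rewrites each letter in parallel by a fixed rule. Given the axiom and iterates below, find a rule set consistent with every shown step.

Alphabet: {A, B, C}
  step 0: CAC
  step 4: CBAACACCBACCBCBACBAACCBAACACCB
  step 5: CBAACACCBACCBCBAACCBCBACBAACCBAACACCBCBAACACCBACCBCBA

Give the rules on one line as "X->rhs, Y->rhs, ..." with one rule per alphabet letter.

A->AC, B->A, C->CB

  step 4 ⇒ step 5: CBAACACCBACCBCBACBAACCBAACACCB ⇒ CB·A·AC·AC·CB·AC·CB·CB·A·AC·CB·CB·A·CB·A·AC·CB·A·AC·AC·CB·CB·A·AC·AC·CB·AC·CB·CB·A
    A ↦ AC
    B ↦ A
    C ↦ CB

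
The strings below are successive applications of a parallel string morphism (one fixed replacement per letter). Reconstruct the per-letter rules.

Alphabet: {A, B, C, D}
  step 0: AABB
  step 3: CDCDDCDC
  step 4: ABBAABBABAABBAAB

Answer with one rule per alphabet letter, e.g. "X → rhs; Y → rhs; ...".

  step 3 ⇒ step 4: CDCDDCDC ⇒ AB·BA·AB·BA·BA·AB·BA·AB
    C ↦ AB
    D ↦ BA
    A ↦ D  (constrained at step 0)
    B ↦ C  (constrained at step 0)

A->D, B->C, C->AB, D->BA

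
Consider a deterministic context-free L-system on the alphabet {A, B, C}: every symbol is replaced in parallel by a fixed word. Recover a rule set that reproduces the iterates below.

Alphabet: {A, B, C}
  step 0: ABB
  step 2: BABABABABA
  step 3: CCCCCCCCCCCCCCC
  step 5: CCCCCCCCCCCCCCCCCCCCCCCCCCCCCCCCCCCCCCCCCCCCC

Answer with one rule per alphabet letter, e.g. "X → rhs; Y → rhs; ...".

A->C, B->CC, C->BA

  step 2 ⇒ step 3: BABABABABA ⇒ CC·C·CC·C·CC·C·CC·C·CC·C
    A ↦ C
    B ↦ CC
    C ↦ BA  (constrained at step 3)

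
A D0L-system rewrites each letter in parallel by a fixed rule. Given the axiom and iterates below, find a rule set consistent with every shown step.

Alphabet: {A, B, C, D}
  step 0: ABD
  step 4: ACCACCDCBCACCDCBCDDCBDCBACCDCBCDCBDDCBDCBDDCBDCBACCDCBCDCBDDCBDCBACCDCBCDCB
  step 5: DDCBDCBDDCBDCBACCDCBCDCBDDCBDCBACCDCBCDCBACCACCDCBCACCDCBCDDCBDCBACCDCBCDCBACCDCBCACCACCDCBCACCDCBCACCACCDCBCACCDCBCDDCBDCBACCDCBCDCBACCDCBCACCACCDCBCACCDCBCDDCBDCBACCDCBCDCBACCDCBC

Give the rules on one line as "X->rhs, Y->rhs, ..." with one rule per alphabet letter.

A->D, B->C, C->DCB, D->ACC

  step 4 ⇒ step 5: ACCACCDCBCACCDCBCDDCBDCBACCDCBCDCBDDCBDCBDDCBDCBACCDCBCDCBDDCBDCBACCDCBCDCB ⇒ D·DCB·DCB·D·DCB·DCB·ACC·DCB·C·DCB·D·DCB·DCB·ACC·DCB·C·DCB·ACC·ACC·DCB·C·ACC·DCB·C·D·DCB·DCB·ACC·DCB·C·DCB·ACC·DCB·C·ACC·ACC·DCB·C·ACC·DCB·C·ACC·ACC·DCB·C·ACC·DCB·C·D·DCB·DCB·ACC·DCB·C·DCB·ACC·DCB·C·ACC·ACC·DCB·C·ACC·DCB·C·D·DCB·DCB·ACC·DCB·C·DCB·ACC·DCB·C
    A ↦ D
    B ↦ C
    C ↦ DCB
    D ↦ ACC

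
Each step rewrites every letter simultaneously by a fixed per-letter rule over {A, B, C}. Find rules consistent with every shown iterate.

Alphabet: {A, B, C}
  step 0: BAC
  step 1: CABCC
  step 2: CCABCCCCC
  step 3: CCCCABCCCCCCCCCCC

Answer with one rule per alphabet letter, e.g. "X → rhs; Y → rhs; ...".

A->AB, B->C, C->CC

  step 2 ⇒ step 3: CCABCCCCC ⇒ CC·CC·AB·C·CC·CC·CC·CC·CC
    A ↦ AB
    B ↦ C
    C ↦ CC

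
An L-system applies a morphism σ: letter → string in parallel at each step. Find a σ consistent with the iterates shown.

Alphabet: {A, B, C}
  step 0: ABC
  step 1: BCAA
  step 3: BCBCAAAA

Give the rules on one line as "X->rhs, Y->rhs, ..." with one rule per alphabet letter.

A->BC, B->A, C->A

  step 0 ⇒ step 1: ABC ⇒ BC·A·A
    A ↦ BC
    B ↦ A
    C ↦ A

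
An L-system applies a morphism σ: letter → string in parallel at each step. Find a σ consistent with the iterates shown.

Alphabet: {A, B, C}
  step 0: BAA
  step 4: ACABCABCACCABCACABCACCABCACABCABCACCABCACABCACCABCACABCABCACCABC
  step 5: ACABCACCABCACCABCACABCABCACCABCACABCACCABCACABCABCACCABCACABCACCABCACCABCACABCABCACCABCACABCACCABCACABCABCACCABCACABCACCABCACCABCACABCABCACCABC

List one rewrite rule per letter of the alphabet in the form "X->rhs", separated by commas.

A->AC, B->C, C->ABC

  step 4 ⇒ step 5: ACABCABCACCABCACABCACCABCACABCABCACCABCACABCACCABCACABCABCACCABC ⇒ AC·ABC·AC·C·ABC·AC·C·ABC·AC·ABC·ABC·AC·C·ABC·AC·ABC·AC·C·ABC·AC·ABC·ABC·AC·C·ABC·AC·ABC·AC·C·ABC·AC·C·ABC·AC·ABC·ABC·AC·C·ABC·AC·ABC·AC·C·ABC·AC·ABC·ABC·AC·C·ABC·AC·ABC·AC·C·ABC·AC·C·ABC·AC·ABC·ABC·AC·C·ABC
    A ↦ AC
    B ↦ C
    C ↦ ABC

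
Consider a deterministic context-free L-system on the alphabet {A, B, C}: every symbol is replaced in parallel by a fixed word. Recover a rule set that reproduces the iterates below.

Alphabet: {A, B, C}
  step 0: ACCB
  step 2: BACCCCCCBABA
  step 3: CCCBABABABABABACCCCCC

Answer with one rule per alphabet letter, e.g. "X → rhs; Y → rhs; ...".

A->C, B->CC, C->BA

  step 2 ⇒ step 3: BACCCCCCBABA ⇒ CC·C·BA·BA·BA·BA·BA·BA·CC·C·CC·C
    A ↦ C
    B ↦ CC
    C ↦ BA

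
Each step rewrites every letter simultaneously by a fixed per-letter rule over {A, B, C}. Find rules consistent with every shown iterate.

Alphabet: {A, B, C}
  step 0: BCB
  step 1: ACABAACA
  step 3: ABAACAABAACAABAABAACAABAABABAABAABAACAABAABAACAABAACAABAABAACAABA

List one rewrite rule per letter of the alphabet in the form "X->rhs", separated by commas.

A->ABA, B->ACA, C->BA

  step 0 ⇒ step 1: BCB ⇒ ACA·BA·ACA
    B ↦ ACA
    C ↦ BA
    A ↦ ABA  (constrained at step 1)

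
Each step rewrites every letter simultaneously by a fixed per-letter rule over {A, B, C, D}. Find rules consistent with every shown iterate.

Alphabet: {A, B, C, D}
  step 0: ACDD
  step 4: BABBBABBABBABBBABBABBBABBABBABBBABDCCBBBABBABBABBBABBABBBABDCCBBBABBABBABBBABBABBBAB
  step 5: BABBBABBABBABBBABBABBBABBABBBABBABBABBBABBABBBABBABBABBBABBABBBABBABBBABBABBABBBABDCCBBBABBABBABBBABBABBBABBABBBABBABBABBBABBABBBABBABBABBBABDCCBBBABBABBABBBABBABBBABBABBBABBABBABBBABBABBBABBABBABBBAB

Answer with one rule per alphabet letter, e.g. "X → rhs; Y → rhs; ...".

  step 4 ⇒ step 5: BABBBABBABBABBBABBABBBABBABBABBBABDCCBBBABBABBABBBABBABBBABDCCBBBABBABBABBBABBABBBAB ⇒ BAB·B·BAB·BAB·BAB·B·BAB·BAB·B·BAB·BAB·B·BAB·BAB·BAB·B·BAB·BAB·B·BAB·BAB·BAB·B·BAB·BAB·B·BAB·BAB·B·BAB·BAB·BAB·B·BAB·DCC·B·B·BAB·BAB·BAB·B·BAB·BAB·B·BAB·BAB·B·BAB·BAB·BAB·B·BAB·BAB·B·BAB·BAB·BAB·B·BAB·DCC·B·B·BAB·BAB·BAB·B·BAB·BAB·B·BAB·BAB·B·BAB·BAB·BAB·B·BAB·BAB·B·BAB·BAB·BAB·B·BAB
    A ↦ B
    B ↦ BAB
    C ↦ B
    D ↦ DCC

A->B, B->BAB, C->B, D->DCC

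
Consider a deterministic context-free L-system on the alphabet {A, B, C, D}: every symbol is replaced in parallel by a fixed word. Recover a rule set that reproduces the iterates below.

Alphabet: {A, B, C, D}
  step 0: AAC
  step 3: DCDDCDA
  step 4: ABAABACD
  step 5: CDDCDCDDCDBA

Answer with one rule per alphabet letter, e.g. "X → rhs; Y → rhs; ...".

A->CD, B->D, C->B, D->A

  step 4 ⇒ step 5: ABAABACD ⇒ CD·D·CD·CD·D·CD·B·A
    A ↦ CD
    B ↦ D
    C ↦ B
    D ↦ A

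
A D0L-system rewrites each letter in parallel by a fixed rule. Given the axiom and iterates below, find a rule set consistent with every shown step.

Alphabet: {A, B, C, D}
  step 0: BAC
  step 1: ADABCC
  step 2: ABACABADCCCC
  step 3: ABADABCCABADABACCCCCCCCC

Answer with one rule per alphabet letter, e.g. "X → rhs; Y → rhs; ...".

A->AB, B->AD, C->CC, D->AC

  step 2 ⇒ step 3: ABACABADCCCC ⇒ AB·AD·AB·CC·AB·AD·AB·AC·CC·CC·CC·CC
    A ↦ AB
    B ↦ AD
    C ↦ CC
    D ↦ AC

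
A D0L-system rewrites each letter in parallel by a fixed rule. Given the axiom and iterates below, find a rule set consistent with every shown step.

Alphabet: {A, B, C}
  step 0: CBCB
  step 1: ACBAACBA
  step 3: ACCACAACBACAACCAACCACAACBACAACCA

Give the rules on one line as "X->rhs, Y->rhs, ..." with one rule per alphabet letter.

A->CA, B->BA, C->AC

  step 0 ⇒ step 1: CBCB ⇒ AC·BA·AC·BA
    B ↦ BA
    C ↦ AC
    A ↦ CA  (constrained at step 1)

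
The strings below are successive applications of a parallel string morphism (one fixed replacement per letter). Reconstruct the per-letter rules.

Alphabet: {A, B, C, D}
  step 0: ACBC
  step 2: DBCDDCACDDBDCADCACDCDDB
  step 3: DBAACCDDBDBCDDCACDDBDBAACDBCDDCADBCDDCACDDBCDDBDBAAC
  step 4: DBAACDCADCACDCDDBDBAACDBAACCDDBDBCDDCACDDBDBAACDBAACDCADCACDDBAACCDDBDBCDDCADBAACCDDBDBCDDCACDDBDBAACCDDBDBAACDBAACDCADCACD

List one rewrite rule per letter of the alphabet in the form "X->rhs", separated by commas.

  step 3 ⇒ step 4: DBAACCDDBDBCDDCACDDBDBAACDBCDDCADBCDDCACDDBCDDBDBAAC ⇒ DB·AAC·DCA·DCA·CD·CD·DB·DB·AAC·DB·AAC·CD·DB·DB·CD·DCA·CD·DB·DB·AAC·DB·AAC·DCA·DCA·CD·DB·AAC·CD·DB·DB·CD·DCA·DB·AAC·CD·DB·DB·CD·DCA·CD·DB·DB·AAC·CD·DB·DB·AAC·DB·AAC·DCA·DCA·CD
    A ↦ DCA
    B ↦ AAC
    C ↦ CD
    D ↦ DB

A->DCA, B->AAC, C->CD, D->DB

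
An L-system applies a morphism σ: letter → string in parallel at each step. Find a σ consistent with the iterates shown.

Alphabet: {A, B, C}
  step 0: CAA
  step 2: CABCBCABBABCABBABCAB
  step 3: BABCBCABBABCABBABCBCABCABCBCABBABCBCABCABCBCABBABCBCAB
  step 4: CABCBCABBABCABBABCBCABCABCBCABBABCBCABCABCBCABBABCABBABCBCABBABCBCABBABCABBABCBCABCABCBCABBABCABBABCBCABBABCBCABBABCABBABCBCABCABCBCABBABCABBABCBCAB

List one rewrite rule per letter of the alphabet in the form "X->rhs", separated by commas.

  step 3 ⇒ step 4: BABCBCABBABCABBABCBCABCABCBCABBABCBCABCABCBCABBABCBCAB ⇒ CAB·CB·CAB·BAB·CAB·BAB·CB·CAB·CAB·CB·CAB·BAB·CB·CAB·CAB·CB·CAB·BAB·CAB·BAB·CB·CAB·BAB·CB·CAB·BAB·CAB·BAB·CB·CAB·CAB·CB·CAB·BAB·CAB·BAB·CB·CAB·BAB·CB·CAB·BAB·CAB·BAB·CB·CAB·CAB·CB·CAB·BAB·CAB·BAB·CB·CAB
    A ↦ CB
    B ↦ CAB
    C ↦ BAB

A->CB, B->CAB, C->BAB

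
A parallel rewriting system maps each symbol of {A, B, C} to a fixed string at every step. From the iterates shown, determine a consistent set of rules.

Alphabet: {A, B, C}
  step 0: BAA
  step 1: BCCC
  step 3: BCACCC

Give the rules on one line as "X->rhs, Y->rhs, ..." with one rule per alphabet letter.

  step 0 ⇒ step 1: BAA ⇒ BC·C·C
    A ↦ C
    B ↦ BC
    C ↦ A  (constrained at step 1)

A->C, B->BC, C->A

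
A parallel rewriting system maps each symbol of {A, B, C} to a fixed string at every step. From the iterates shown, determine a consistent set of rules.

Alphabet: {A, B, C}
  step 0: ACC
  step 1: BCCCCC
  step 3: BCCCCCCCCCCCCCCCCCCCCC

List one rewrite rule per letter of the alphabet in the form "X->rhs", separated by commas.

A->BC, B->A, C->CC

  step 0 ⇒ step 1: ACC ⇒ BC·CC·CC
    A ↦ BC
    C ↦ CC
    B ↦ A  (constrained at step 1)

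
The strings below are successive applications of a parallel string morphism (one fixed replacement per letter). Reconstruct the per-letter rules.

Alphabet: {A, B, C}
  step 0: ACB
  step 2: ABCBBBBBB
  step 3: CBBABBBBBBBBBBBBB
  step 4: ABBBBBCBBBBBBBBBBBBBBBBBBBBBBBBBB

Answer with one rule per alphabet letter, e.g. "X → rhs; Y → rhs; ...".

A->C, B->BB, C->AB

  step 3 ⇒ step 4: CBBABBBBBBBBBBBBB ⇒ AB·BB·BB·C·BB·BB·BB·BB·BB·BB·BB·BB·BB·BB·BB·BB·BB
    A ↦ C
    B ↦ BB
    C ↦ AB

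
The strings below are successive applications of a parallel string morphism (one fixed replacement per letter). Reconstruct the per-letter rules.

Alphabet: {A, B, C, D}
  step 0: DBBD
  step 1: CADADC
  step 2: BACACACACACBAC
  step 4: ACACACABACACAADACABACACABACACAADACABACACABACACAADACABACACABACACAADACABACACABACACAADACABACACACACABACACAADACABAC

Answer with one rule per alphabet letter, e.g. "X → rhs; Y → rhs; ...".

  step 1 ⇒ step 2: CADADC ⇒ BAC·ACA·C·ACA·C·BAC
    A ↦ ACA
    C ↦ BAC
    D ↦ C
  step 0 ⇒ step 1: DBBD ⇒ C·AD·AD·C
    B ↦ AD

A->ACA, B->AD, C->BAC, D->C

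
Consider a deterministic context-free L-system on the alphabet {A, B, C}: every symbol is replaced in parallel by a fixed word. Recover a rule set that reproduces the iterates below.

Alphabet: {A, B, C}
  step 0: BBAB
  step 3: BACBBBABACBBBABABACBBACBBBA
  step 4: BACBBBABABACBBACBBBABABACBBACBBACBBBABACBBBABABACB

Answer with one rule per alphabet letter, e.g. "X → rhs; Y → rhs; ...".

A->CB, B->BA, C->B

  step 3 ⇒ step 4: BACBBBABACBBBABABACBBACBBBA ⇒ BA·CB·B·BA·BA·BA·CB·BA·CB·B·BA·BA·BA·CB·BA·CB·BA·CB·B·BA·BA·CB·B·BA·BA·BA·CB
    A ↦ CB
    B ↦ BA
    C ↦ B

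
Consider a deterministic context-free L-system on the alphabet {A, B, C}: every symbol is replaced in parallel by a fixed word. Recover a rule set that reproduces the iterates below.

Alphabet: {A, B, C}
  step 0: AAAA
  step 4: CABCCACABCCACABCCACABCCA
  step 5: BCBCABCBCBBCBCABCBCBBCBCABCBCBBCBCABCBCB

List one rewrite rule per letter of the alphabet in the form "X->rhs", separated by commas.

  step 4 ⇒ step 5: CABCCACABCCACABCCACABCCA ⇒ BC·B·CA·BC·BC·B·BC·B·CA·BC·BC·B·BC·B·CA·BC·BC·B·BC·B·CA·BC·BC·B
    A ↦ B
    B ↦ CA
    C ↦ BC

A->B, B->CA, C->BC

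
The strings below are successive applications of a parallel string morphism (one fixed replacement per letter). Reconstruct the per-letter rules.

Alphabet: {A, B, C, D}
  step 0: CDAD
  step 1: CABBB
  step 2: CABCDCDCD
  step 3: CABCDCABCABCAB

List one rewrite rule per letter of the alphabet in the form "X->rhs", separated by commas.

  step 2 ⇒ step 3: CABCDCDCD ⇒ CA·B·CD·CA·B·CA·B·CA·B
    A ↦ B
    B ↦ CD
    C ↦ CA
    D ↦ B

A->B, B->CD, C->CA, D->B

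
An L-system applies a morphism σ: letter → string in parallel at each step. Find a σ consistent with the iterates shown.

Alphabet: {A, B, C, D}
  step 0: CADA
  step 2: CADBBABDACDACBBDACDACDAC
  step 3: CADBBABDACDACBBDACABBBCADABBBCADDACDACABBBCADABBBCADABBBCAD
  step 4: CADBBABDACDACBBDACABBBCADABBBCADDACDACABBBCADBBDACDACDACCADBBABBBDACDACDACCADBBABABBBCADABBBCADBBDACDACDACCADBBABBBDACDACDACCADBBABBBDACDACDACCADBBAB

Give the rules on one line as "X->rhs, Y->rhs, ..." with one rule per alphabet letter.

  step 3 ⇒ step 4: CADBBABDACDACBBDACABBBCADABBBCADDACDACABBBCADABBBCADABBBCAD ⇒ CAD·BB·AB·DAC·DAC·BB·DAC·AB·BB·CAD·AB·BB·CAD·DAC·DAC·AB·BB·CAD·BB·DAC·DAC·DAC·CAD·BB·AB·BB·DAC·DAC·DAC·CAD·BB·AB·AB·BB·CAD·AB·BB·CAD·BB·DAC·DAC·DAC·CAD·BB·AB·BB·DAC·DAC·DAC·CAD·BB·AB·BB·DAC·DAC·DAC·CAD·BB·AB
    A ↦ BB
    B ↦ DAC
    C ↦ CAD
    D ↦ AB

A->BB, B->DAC, C->CAD, D->AB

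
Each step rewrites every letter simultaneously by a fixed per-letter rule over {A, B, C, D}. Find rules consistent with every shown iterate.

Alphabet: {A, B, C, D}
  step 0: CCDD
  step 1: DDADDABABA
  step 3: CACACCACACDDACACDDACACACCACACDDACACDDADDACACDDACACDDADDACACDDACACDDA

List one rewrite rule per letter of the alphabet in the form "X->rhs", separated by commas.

  step 0 ⇒ step 1: CCDD ⇒ DDA·DDA·BA·BA
    C ↦ DDA
    D ↦ BA
    A ↦ CAC  (constrained at step 1)
    B ↦ CA  (constrained at step 1)

A->CAC, B->CA, C->DDA, D->BA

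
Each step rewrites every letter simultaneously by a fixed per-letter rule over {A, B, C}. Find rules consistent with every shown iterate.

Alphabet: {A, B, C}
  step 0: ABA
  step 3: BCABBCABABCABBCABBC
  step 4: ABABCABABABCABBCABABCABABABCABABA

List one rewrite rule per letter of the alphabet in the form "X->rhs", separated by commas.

A->BC, B->AB, C->A

  step 3 ⇒ step 4: BCABBCABABCABBCABBC ⇒ AB·A·BC·AB·AB·A·BC·AB·BC·AB·A·BC·AB·AB·A·BC·AB·AB·A
    A ↦ BC
    B ↦ AB
    C ↦ A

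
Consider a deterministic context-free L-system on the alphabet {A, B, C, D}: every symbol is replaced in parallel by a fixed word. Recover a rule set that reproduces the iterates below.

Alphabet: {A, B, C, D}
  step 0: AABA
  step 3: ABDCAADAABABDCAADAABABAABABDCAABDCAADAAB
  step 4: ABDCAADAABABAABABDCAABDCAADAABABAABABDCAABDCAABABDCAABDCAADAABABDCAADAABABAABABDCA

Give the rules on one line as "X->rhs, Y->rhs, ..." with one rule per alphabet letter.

  step 3 ⇒ step 4: ABDCAADAABABDCAADAABABAABABDCAABDCAADAAB ⇒ AB·DCA·A·DA·AB·AB·A·AB·AB·DCA·AB·DCA·A·DA·AB·AB·A·AB·AB·DCA·AB·DCA·AB·AB·DCA·AB·DCA·A·DA·AB·AB·DCA·A·DA·AB·AB·A·AB·AB·DCA
    A ↦ AB
    B ↦ DCA
    C ↦ DA
    D ↦ A

A->AB, B->DCA, C->DA, D->A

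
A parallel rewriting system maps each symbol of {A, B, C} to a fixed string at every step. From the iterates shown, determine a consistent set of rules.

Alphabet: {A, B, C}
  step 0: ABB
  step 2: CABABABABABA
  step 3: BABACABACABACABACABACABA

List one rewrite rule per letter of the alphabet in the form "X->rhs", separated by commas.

  step 2 ⇒ step 3: CABABABABABA ⇒ BA·BA·CA·BA·CA·BA·CA·BA·CA·BA·CA·BA
    A ↦ BA
    B ↦ CA
    C ↦ BA

A->BA, B->CA, C->BA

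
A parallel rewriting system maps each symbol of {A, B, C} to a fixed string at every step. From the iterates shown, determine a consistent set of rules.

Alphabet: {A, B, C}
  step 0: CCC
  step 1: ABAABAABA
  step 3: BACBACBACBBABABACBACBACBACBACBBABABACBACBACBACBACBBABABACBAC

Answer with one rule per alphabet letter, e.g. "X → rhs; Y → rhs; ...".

  step 0 ⇒ step 1: CCC ⇒ ABA·ABA·ABA
    C ↦ ABA
    A ↦ BB  (constrained at step 1)
    B ↦ BAC  (constrained at step 1)

A->BB, B->BAC, C->ABA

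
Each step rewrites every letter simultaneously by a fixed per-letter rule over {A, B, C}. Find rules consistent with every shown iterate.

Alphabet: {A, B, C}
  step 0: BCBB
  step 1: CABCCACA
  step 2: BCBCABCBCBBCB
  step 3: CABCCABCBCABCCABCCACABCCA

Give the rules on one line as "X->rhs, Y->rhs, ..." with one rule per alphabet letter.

A->B, B->CA, C->BC

  step 2 ⇒ step 3: BCBCABCBCBBCB ⇒ CA·BC·CA·BC·B·CA·BC·CA·BC·CA·CA·BC·CA
    A ↦ B
    B ↦ CA
    C ↦ BC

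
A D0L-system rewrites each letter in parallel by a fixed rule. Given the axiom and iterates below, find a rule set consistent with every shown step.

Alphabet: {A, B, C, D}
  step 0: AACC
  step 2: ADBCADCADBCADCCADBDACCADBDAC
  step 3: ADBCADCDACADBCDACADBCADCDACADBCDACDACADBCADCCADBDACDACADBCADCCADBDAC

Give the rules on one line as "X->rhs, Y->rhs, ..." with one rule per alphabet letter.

A->ADB, B->ADC, C->DAC, D->C

  step 2 ⇒ step 3: ADBCADCADBCADCCADBDACCADBDAC ⇒ ADB·C·ADC·DAC·ADB·C·DAC·ADB·C·ADC·DAC·ADB·C·DAC·DAC·ADB·C·ADC·C·ADB·DAC·DAC·ADB·C·ADC·C·ADB·DAC
    A ↦ ADB
    B ↦ ADC
    C ↦ DAC
    D ↦ C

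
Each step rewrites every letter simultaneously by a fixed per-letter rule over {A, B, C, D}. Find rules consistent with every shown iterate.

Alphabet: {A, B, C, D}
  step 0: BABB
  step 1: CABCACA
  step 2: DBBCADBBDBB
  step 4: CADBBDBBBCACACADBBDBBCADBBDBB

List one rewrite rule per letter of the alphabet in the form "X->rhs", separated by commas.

  step 1 ⇒ step 2: CABCACA ⇒ DB·B·CA·DB·B·DB·B
    A ↦ B
    B ↦ CA
    C ↦ DB
    D ↦ B  (constrained at step 2)

A->B, B->CA, C->DB, D->B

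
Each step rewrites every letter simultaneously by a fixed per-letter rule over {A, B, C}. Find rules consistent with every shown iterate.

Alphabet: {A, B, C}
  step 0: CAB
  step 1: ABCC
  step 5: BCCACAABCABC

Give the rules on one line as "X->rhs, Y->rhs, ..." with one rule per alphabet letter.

  step 0 ⇒ step 1: CAB ⇒ A·BC·C
    A ↦ BC
    B ↦ C
    C ↦ A

A->BC, B->C, C->A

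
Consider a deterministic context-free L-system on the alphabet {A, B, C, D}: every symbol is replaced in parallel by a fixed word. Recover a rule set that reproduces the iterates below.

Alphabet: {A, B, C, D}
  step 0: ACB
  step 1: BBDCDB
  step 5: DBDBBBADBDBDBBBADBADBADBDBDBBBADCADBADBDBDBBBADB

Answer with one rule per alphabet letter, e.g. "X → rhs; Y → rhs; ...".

  step 0 ⇒ step 1: ACB ⇒ BB·DC·DB
    A ↦ BB
    B ↦ DB
    C ↦ DC
    D ↦ A  (constrained at step 1)

A->BB, B->DB, C->DC, D->A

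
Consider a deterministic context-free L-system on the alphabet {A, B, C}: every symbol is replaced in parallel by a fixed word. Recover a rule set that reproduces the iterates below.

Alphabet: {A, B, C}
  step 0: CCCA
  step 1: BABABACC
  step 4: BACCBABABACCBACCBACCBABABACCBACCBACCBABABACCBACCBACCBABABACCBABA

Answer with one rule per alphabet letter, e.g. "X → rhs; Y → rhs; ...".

A->CC, B->BA, C->BA

  step 0 ⇒ step 1: CCCA ⇒ BA·BA·BA·CC
    A ↦ CC
    C ↦ BA
    B ↦ BA  (constrained at step 1)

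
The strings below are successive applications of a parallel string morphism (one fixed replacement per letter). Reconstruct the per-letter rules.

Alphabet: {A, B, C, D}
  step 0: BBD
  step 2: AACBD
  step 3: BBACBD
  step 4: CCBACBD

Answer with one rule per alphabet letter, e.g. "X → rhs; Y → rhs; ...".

A->B, B->C, C->A, D->BD

  step 3 ⇒ step 4: BBACBD ⇒ C·C·B·A·C·BD
    A ↦ B
    B ↦ C
    C ↦ A
    D ↦ BD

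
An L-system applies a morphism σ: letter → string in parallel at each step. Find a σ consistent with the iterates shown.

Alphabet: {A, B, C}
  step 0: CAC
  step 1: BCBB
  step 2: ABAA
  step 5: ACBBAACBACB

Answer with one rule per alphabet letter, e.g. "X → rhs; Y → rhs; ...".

  step 1 ⇒ step 2: BCBB ⇒ A·B·A·A
    B ↦ A
    C ↦ B
  step 0 ⇒ step 1: CAC ⇒ B·CB·B
    A ↦ CB

A->CB, B->A, C->B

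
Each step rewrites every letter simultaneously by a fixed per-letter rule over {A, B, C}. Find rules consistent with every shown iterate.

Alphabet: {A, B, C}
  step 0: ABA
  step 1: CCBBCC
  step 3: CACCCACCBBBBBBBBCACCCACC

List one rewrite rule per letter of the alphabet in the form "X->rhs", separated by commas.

  step 0 ⇒ step 1: ABA ⇒ CC·BB·CC
    A ↦ CC
    B ↦ BB
    C ↦ CA  (constrained at step 1)

A->CC, B->BB, C->CA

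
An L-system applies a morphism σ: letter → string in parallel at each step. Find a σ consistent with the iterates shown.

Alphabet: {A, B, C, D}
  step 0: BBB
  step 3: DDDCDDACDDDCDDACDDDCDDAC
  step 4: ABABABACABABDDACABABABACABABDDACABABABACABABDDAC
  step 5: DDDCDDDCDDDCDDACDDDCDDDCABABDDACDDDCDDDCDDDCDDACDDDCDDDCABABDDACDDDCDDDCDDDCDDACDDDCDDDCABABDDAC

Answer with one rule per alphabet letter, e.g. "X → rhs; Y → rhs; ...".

A->DD, B->DC, C->AC, D->AB

  step 4 ⇒ step 5: ABABABACABABDDACABABABACABABDDACABABABACABABDDAC ⇒ DD·DC·DD·DC·DD·DC·DD·AC·DD·DC·DD·DC·AB·AB·DD·AC·DD·DC·DD·DC·DD·DC·DD·AC·DD·DC·DD·DC·AB·AB·DD·AC·DD·DC·DD·DC·DD·DC·DD·AC·DD·DC·DD·DC·AB·AB·DD·AC
    A ↦ DD
    B ↦ DC
    C ↦ AC
    D ↦ AB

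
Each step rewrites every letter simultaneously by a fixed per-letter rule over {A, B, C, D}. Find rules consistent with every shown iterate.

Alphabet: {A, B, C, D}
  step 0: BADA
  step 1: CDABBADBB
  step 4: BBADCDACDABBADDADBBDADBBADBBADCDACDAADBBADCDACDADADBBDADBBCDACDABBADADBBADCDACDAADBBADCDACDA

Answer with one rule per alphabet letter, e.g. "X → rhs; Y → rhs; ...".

  step 0 ⇒ step 1: BADA ⇒ CDA·BB·AD·BB
    A ↦ BB
    B ↦ CDA
    D ↦ AD
    C ↦ D  (constrained at step 1)

A->BB, B->CDA, C->D, D->AD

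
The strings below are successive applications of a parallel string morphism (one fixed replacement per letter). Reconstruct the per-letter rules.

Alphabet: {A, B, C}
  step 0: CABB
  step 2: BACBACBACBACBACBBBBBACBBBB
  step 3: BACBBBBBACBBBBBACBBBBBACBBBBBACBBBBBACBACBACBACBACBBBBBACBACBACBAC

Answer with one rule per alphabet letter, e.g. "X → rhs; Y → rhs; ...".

A->BBB, B->BAC, C->B

  step 2 ⇒ step 3: BACBACBACBACBACBBBBBACBBBB ⇒ BAC·BBB·B·BAC·BBB·B·BAC·BBB·B·BAC·BBB·B·BAC·BBB·B·BAC·BAC·BAC·BAC·BAC·BBB·B·BAC·BAC·BAC·BAC
    A ↦ BBB
    B ↦ BAC
    C ↦ B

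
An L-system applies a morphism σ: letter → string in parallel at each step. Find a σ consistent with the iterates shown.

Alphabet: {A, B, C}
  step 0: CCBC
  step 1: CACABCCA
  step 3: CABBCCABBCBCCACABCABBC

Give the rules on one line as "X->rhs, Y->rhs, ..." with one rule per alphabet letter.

A->B, B->BC, C->CA

  step 0 ⇒ step 1: CCBC ⇒ CA·CA·BC·CA
    B ↦ BC
    C ↦ CA
    A ↦ B  (constrained at step 1)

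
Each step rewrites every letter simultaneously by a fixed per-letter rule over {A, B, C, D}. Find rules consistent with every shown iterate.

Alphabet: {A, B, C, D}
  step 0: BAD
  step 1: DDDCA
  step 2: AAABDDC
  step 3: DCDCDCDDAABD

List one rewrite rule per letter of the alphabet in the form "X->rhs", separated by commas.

  step 2 ⇒ step 3: AAABDDC ⇒ DC·DC·DC·DD·A·A·BD
    A ↦ DC
    B ↦ DD
    C ↦ BD
    D ↦ A

A->DC, B->DD, C->BD, D->A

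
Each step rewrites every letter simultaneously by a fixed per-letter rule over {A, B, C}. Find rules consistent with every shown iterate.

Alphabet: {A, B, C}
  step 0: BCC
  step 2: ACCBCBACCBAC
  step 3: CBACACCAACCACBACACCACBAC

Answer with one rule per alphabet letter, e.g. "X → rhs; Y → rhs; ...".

A->CB, B->CA, C->AC

  step 2 ⇒ step 3: ACCBCBACCBAC ⇒ CB·AC·AC·CA·AC·CA·CB·AC·AC·CA·CB·AC
    A ↦ CB
    B ↦ CA
    C ↦ AC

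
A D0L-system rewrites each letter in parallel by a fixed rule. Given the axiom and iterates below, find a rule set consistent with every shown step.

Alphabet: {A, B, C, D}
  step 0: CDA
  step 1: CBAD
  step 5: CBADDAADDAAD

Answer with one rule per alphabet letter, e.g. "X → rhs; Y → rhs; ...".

  step 0 ⇒ step 1: CDA ⇒ CB·A·D
    A ↦ D
    C ↦ CB
    D ↦ A
    B ↦ AD  (constrained at step 1)

A->D, B->AD, C->CB, D->A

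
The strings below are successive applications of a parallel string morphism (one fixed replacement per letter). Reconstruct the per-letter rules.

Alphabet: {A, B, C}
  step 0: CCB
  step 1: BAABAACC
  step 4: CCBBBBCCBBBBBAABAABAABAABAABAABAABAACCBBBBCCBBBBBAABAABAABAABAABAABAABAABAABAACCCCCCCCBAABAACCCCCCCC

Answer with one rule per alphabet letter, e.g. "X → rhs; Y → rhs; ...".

A->BB, B->CC, C->BAA

  step 0 ⇒ step 1: CCB ⇒ BAA·BAA·CC
    B ↦ CC
    C ↦ BAA
    A ↦ BB  (constrained at step 1)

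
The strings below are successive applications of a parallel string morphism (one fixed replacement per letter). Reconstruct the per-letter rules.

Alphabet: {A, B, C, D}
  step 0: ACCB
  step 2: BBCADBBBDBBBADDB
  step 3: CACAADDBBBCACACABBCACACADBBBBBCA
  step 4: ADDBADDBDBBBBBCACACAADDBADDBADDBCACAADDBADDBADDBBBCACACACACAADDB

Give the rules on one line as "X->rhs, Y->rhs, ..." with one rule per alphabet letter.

  step 3 ⇒ step 4: CACAADDBBBCACACABBCACACADBBBBBCA ⇒ AD·DB·AD·DB·DB·BB·BB·CA·CA·CA·AD·DB·AD·DB·AD·DB·CA·CA·AD·DB·AD·DB·AD·DB·BB·CA·CA·CA·CA·CA·AD·DB
    A ↦ DB
    B ↦ CA
    C ↦ AD
    D ↦ BB

A->DB, B->CA, C->AD, D->BB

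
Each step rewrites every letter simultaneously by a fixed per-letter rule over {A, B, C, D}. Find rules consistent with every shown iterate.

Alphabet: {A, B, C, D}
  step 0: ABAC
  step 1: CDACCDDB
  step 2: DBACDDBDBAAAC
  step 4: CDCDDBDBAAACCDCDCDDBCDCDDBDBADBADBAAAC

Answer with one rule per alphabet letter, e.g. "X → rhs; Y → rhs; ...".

  step 1 ⇒ step 2: CDACCDDB ⇒ DB·A·CD·DB·DB·A·A·AC
    A ↦ CD
    B ↦ AC
    C ↦ DB
    D ↦ A

A->CD, B->AC, C->DB, D->A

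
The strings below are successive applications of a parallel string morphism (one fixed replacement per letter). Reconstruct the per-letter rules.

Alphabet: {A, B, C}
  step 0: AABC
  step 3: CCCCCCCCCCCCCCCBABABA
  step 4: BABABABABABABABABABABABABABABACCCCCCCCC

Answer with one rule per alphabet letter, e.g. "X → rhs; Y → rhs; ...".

  step 3 ⇒ step 4: CCCCCCCCCCCCCCCBABABA ⇒ BA·BA·BA·BA·BA·BA·BA·BA·BA·BA·BA·BA·BA·BA·BA·C·CC·C·CC·C·CC
    A ↦ CC
    B ↦ C
    C ↦ BA

A->CC, B->C, C->BA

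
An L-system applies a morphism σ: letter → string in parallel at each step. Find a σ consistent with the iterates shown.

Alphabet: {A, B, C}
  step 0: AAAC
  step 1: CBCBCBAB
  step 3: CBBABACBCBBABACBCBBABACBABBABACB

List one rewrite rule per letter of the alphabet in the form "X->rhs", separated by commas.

A->CB, B->BA, C->AB

  step 0 ⇒ step 1: AAAC ⇒ CB·CB·CB·AB
    A ↦ CB
    C ↦ AB
    B ↦ BA  (constrained at step 1)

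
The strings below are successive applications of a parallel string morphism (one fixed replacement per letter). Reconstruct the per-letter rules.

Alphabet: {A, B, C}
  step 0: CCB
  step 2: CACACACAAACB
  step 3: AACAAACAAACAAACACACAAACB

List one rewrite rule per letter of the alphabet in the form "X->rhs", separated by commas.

A->CA, B->CB, C->AA

  step 2 ⇒ step 3: CACACACAAACB ⇒ AA·CA·AA·CA·AA·CA·AA·CA·CA·CA·AA·CB
    A ↦ CA
    B ↦ CB
    C ↦ AA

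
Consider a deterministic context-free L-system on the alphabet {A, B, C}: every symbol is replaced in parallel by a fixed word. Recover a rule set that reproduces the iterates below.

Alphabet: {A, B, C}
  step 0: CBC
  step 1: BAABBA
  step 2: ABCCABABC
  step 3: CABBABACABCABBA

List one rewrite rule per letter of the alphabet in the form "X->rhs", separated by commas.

  step 2 ⇒ step 3: ABCCABABC ⇒ C·AB·BA·BA·C·AB·C·AB·BA
    A ↦ C
    B ↦ AB
    C ↦ BA

A->C, B->AB, C->BA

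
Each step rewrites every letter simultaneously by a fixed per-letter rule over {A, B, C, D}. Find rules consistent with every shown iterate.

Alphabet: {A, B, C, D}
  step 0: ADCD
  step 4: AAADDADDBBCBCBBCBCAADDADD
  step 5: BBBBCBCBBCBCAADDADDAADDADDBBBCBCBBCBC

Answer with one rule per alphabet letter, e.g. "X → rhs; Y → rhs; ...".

A->B, B->A, C->DD, D->BC

  step 4 ⇒ step 5: AAADDADDBBCBCBBCBCAADDADD ⇒ B·B·B·BC·BC·B·BC·BC·A·A·DD·A·DD·A·A·DD·A·DD·B·B·BC·BC·B·BC·BC
    A ↦ B
    B ↦ A
    C ↦ DD
    D ↦ BC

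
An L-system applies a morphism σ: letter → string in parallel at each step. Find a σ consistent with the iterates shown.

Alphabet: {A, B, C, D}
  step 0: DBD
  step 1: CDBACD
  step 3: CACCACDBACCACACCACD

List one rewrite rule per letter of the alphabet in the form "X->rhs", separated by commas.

A->C, B->BA, C->CA, D->CD

  step 0 ⇒ step 1: DBD ⇒ CD·BA·CD
    B ↦ BA
    D ↦ CD
    A ↦ C  (constrained at step 1)
    C ↦ CA  (constrained at step 1)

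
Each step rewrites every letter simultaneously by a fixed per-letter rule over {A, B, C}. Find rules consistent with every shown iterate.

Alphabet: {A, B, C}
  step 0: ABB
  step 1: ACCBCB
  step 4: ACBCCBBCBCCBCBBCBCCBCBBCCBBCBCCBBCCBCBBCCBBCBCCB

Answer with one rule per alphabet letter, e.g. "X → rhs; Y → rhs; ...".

A->AC, B->CB, C->BC

  step 0 ⇒ step 1: ABB ⇒ AC·CB·CB
    A ↦ AC
    B ↦ CB
    C ↦ BC  (constrained at step 1)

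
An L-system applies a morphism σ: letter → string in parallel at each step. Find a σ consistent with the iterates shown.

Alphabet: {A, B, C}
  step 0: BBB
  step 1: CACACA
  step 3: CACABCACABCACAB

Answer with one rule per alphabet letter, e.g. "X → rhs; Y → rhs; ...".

A->BC, B->CA, C->B

  step 0 ⇒ step 1: BBB ⇒ CA·CA·CA
    B ↦ CA
    A ↦ BC  (constrained at step 1)
    C ↦ B  (constrained at step 1)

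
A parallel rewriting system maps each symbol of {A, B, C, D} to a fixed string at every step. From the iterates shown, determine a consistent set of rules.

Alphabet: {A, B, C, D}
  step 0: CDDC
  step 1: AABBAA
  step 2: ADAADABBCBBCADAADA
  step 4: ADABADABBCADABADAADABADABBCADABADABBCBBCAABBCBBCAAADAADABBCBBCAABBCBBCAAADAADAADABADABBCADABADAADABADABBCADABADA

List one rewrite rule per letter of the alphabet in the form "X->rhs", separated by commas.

  step 1 ⇒ step 2: AABBAA ⇒ ADA·ADA·BBC·BBC·ADA·ADA
    A ↦ ADA
    B ↦ BBC
  step 0 ⇒ step 1: CDDC ⇒ AA·B·B·AA
    C ↦ AA
  step 0 ⇒ step 1: CDDC ⇒ AA·B·B·AA
    D ↦ B

A->ADA, B->BBC, C->AA, D->B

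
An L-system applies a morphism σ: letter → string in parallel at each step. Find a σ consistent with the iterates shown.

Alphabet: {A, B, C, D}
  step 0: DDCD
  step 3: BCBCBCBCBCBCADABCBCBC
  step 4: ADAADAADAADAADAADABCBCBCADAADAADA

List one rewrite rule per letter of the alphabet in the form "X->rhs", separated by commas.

  step 3 ⇒ step 4: BCBCBCBCBCBCADABCBCBC ⇒ AD·A·AD·A·AD·A·AD·A·AD·A·AD·A·BC·BC·BC·AD·A·AD·A·AD·A
    A ↦ BC
    B ↦ AD
    C ↦ A
    D ↦ BC

A->BC, B->AD, C->A, D->BC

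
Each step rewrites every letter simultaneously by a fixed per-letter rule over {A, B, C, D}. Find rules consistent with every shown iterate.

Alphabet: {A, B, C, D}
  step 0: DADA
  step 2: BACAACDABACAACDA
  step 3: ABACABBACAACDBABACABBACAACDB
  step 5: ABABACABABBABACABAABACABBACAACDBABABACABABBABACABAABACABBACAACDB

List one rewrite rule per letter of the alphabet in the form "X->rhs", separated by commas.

A->B, B->A, C->ACA, D->ACD

  step 2 ⇒ step 3: BACAACDABACAACDA ⇒ A·B·ACA·B·B·ACA·ACD·B·A·B·ACA·B·B·ACA·ACD·B
    A ↦ B
    B ↦ A
    C ↦ ACA
    D ↦ ACD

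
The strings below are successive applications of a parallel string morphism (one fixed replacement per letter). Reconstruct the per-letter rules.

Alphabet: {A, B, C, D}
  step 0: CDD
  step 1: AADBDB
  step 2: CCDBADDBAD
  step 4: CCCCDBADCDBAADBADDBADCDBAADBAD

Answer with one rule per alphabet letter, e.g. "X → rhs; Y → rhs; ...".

  step 1 ⇒ step 2: AADBDB ⇒ C·C·DB·AD·DB·AD
    A ↦ C
    B ↦ AD
    D ↦ DB
  step 0 ⇒ step 1: CDD ⇒ AA·DB·DB
    C ↦ AA

A->C, B->AD, C->AA, D->DB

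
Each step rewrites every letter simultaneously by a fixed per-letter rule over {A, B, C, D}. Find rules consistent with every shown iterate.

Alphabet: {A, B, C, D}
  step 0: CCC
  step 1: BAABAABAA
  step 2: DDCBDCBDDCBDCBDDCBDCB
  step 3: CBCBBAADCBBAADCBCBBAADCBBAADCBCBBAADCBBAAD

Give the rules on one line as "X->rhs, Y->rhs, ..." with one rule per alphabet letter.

A->DCB, B->D, C->BAA, D->CB

  step 2 ⇒ step 3: DDCBDCBDDCBDCBDDCBDCB ⇒ CB·CB·BAA·D·CB·BAA·D·CB·CB·BAA·D·CB·BAA·D·CB·CB·BAA·D·CB·BAA·D
    B ↦ D
    C ↦ BAA
    D ↦ CB
  step 1 ⇒ step 2: BAABAABAA ⇒ D·DCB·DCB·D·DCB·DCB·D·DCB·DCB
    A ↦ DCB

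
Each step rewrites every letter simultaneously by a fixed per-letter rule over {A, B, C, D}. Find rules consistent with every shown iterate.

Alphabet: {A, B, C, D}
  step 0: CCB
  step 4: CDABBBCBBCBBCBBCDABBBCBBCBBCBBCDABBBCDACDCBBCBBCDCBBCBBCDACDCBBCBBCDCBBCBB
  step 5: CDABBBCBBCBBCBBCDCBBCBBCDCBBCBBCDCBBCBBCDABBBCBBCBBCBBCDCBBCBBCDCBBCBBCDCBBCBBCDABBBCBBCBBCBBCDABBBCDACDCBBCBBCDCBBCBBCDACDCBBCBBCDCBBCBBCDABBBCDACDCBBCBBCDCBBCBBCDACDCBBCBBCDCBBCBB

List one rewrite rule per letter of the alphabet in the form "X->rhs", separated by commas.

  step 4 ⇒ step 5: CDABBBCBBCBBCBBCDABBBCBBCBBCBBCDABBBCDACDCBBCBBCDCBBCBBCDACDCBBCBBCDCBBCBB ⇒ CD·A·BBB·CBB·CBB·CBB·CD·CBB·CBB·CD·CBB·CBB·CD·CBB·CBB·CD·A·BBB·CBB·CBB·CBB·CD·CBB·CBB·CD·CBB·CBB·CD·CBB·CBB·CD·A·BBB·CBB·CBB·CBB·CD·A·BBB·CD·A·CD·CBB·CBB·CD·CBB·CBB·CD·A·CD·CBB·CBB·CD·CBB·CBB·CD·A·BBB·CD·A·CD·CBB·CBB·CD·CBB·CBB·CD·A·CD·CBB·CBB·CD·CBB·CBB
    A ↦ BBB
    B ↦ CBB
    C ↦ CD
    D ↦ A

A->BBB, B->CBB, C->CD, D->A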